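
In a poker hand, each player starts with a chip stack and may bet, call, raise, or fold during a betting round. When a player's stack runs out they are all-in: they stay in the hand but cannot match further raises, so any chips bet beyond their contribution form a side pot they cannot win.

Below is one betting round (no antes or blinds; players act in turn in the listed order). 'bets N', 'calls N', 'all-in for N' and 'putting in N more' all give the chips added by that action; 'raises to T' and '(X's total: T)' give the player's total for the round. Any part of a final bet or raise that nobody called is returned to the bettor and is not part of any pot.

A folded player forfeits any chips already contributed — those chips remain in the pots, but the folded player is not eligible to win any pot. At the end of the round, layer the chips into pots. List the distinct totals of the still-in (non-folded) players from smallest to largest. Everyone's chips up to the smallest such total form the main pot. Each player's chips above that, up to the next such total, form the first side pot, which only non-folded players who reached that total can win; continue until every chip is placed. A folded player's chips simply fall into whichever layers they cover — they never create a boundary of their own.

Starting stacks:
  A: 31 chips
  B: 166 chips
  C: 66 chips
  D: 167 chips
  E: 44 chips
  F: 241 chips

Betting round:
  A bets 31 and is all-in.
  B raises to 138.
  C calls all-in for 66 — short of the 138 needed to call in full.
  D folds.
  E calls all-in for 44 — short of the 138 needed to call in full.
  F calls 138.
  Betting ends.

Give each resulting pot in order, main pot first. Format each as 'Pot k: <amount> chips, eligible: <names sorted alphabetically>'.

Pot 1: 155 chips, eligible: A, B, C, E, F
Pot 2: 52 chips, eligible: B, C, E, F
Pot 3: 66 chips, eligible: B, C, F
Pot 4: 144 chips, eligible: B, F

Derivation:
Contributions: A=31, B=138, C=66, E=44, F=138
Folded: D
Pot levels (distinct totals of non-folded players): 31, 44, 66, 138
Layer 1-31: 31 each from A, B, C, E, F = 31*5 = 155 chips; eligible A, B, C, E, F
Layer 32-44: 13 each from B, C, E, F = 13*4 = 52 chips; eligible B, C, E, F
Layer 45-66: 22 each from B, C, F = 22*3 = 66 chips; eligible B, C, F
Layer 67-138: 72 each from B, F = 72*2 = 144 chips; eligible B, F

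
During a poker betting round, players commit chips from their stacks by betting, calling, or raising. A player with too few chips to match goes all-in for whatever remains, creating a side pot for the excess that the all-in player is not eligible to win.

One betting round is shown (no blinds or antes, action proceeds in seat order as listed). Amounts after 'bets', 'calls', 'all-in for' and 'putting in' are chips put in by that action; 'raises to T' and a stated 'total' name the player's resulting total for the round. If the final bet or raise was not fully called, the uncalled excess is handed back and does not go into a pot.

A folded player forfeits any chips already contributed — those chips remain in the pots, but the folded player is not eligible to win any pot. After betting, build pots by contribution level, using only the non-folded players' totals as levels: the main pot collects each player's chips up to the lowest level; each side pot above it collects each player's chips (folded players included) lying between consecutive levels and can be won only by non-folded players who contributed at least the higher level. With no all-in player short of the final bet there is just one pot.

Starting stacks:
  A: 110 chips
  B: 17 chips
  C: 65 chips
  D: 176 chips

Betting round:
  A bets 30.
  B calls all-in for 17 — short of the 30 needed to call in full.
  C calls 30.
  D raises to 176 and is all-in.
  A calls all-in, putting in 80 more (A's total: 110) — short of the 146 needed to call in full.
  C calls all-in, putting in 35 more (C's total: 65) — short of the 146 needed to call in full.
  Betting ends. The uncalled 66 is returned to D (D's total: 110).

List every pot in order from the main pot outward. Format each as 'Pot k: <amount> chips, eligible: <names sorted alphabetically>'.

Contributions (after 66 returned to D): A=110, B=17, C=65, D=110
Pot levels (distinct totals of non-folded players): 17, 65, 110
Layer 1-17: 17 each from A, B, C, D = 17*4 = 68 chips; eligible A, B, C, D
Layer 18-65: 48 each from A, C, D = 48*3 = 144 chips; eligible A, C, D
Layer 66-110: 45 each from A, D = 45*2 = 90 chips; eligible A, D

Pot 1: 68 chips, eligible: A, B, C, D
Pot 2: 144 chips, eligible: A, C, D
Pot 3: 90 chips, eligible: A, D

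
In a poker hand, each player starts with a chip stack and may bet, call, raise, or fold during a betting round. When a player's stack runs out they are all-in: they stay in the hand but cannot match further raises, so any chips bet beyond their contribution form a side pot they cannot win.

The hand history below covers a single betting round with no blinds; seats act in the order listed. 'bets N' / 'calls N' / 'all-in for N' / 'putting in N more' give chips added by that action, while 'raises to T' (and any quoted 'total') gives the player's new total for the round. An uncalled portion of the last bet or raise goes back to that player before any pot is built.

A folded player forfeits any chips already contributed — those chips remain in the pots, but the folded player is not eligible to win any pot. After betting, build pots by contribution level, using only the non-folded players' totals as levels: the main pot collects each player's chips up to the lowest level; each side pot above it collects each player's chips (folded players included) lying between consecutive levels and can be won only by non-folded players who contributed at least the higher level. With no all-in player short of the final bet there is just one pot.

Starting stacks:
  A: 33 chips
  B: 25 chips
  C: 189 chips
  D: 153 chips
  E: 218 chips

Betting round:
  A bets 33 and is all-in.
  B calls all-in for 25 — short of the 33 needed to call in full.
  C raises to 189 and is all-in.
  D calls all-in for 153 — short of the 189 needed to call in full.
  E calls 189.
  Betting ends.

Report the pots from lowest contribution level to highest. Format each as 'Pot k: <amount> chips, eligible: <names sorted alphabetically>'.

Contributions: A=33, B=25, C=189, D=153, E=189
Pot levels (distinct totals of non-folded players): 25, 33, 153, 189
Layer 1-25: 25 each from A, B, C, D, E = 25*5 = 125 chips; eligible A, B, C, D, E
Layer 26-33: 8 each from A, C, D, E = 8*4 = 32 chips; eligible A, C, D, E
Layer 34-153: 120 each from C, D, E = 120*3 = 360 chips; eligible C, D, E
Layer 154-189: 36 each from C, E = 36*2 = 72 chips; eligible C, E

Pot 1: 125 chips, eligible: A, B, C, D, E
Pot 2: 32 chips, eligible: A, C, D, E
Pot 3: 360 chips, eligible: C, D, E
Pot 4: 72 chips, eligible: C, E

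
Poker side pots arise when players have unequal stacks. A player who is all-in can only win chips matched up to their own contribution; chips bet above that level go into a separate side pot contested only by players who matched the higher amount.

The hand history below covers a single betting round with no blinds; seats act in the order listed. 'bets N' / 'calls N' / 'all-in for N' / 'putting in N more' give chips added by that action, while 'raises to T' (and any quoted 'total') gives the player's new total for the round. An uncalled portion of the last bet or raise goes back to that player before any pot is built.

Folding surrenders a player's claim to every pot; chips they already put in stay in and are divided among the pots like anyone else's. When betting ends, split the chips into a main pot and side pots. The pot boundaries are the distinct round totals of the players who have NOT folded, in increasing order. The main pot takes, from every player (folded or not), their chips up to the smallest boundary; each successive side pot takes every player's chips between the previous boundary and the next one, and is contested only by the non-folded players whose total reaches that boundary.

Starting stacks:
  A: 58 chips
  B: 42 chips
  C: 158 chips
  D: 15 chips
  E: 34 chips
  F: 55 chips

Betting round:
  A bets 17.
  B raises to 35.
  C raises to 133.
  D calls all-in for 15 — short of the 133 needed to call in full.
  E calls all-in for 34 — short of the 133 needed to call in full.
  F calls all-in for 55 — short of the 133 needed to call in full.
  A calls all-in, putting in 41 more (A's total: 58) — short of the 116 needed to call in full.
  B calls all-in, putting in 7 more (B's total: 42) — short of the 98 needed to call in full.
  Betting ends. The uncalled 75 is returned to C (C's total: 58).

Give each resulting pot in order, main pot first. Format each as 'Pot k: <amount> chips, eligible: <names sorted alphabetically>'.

Pot 1: 90 chips, eligible: A, B, C, D, E, F
Pot 2: 95 chips, eligible: A, B, C, E, F
Pot 3: 32 chips, eligible: A, B, C, F
Pot 4: 39 chips, eligible: A, C, F
Pot 5: 6 chips, eligible: A, C

Derivation:
Contributions (after 75 returned to C): A=58, B=42, C=58, D=15, E=34, F=55
Pot levels (distinct totals of non-folded players): 15, 34, 42, 55, 58
Layer 1-15: 15 each from A, B, C, D, E, F = 15*6 = 90 chips; eligible A, B, C, D, E, F
Layer 16-34: 19 each from A, B, C, E, F = 19*5 = 95 chips; eligible A, B, C, E, F
Layer 35-42: 8 each from A, B, C, F = 8*4 = 32 chips; eligible A, B, C, F
Layer 43-55: 13 each from A, C, F = 13*3 = 39 chips; eligible A, C, F
Layer 56-58: 3 each from A, C = 3*2 = 6 chips; eligible A, C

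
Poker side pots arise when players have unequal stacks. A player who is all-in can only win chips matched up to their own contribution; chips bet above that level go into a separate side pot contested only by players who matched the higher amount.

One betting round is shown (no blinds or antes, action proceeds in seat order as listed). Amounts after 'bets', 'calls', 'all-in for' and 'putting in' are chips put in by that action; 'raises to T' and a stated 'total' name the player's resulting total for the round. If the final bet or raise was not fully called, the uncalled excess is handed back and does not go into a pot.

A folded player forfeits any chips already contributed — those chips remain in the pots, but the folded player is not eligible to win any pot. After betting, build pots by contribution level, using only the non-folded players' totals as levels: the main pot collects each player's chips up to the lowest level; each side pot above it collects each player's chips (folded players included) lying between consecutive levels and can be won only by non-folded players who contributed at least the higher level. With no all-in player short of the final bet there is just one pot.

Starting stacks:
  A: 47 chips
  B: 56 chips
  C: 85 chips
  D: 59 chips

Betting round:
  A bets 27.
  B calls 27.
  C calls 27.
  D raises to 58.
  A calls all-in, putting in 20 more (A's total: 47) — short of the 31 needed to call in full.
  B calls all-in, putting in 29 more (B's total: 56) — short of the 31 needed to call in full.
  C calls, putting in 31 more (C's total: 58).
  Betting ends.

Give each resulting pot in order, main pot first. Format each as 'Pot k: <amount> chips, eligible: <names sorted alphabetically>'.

Contributions: A=47, B=56, C=58, D=58
Pot levels (distinct totals of non-folded players): 47, 56, 58
Layer 1-47: 47 each from A, B, C, D = 47*4 = 188 chips; eligible A, B, C, D
Layer 48-56: 9 each from B, C, D = 9*3 = 27 chips; eligible B, C, D
Layer 57-58: 2 each from C, D = 2*2 = 4 chips; eligible C, D

Pot 1: 188 chips, eligible: A, B, C, D
Pot 2: 27 chips, eligible: B, C, D
Pot 3: 4 chips, eligible: C, D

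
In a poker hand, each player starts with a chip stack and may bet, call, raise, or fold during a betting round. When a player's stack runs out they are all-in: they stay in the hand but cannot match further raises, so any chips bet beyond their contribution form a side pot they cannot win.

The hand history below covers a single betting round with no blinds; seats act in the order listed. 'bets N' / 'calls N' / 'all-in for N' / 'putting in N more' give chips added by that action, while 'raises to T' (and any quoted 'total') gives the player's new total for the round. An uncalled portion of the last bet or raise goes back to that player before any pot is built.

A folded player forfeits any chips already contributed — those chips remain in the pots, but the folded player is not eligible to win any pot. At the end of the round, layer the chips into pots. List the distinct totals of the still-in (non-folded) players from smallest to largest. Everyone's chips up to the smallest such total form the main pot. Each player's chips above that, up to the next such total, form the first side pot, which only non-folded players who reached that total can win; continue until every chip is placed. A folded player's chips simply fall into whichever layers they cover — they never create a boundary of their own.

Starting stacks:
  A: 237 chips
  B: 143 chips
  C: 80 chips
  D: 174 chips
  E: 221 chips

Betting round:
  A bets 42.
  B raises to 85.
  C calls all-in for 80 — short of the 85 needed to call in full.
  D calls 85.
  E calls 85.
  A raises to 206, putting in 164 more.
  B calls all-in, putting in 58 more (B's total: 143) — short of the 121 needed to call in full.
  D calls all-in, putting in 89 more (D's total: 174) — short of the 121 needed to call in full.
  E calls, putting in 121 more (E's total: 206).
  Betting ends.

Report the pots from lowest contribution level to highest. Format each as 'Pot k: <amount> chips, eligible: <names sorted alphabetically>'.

Contributions: A=206, B=143, C=80, D=174, E=206
Pot levels (distinct totals of non-folded players): 80, 143, 174, 206
Layer 1-80: 80 each from A, B, C, D, E = 80*5 = 400 chips; eligible A, B, C, D, E
Layer 81-143: 63 each from A, B, D, E = 63*4 = 252 chips; eligible A, B, D, E
Layer 144-174: 31 each from A, D, E = 31*3 = 93 chips; eligible A, D, E
Layer 175-206: 32 each from A, E = 32*2 = 64 chips; eligible A, E

Pot 1: 400 chips, eligible: A, B, C, D, E
Pot 2: 252 chips, eligible: A, B, D, E
Pot 3: 93 chips, eligible: A, D, E
Pot 4: 64 chips, eligible: A, E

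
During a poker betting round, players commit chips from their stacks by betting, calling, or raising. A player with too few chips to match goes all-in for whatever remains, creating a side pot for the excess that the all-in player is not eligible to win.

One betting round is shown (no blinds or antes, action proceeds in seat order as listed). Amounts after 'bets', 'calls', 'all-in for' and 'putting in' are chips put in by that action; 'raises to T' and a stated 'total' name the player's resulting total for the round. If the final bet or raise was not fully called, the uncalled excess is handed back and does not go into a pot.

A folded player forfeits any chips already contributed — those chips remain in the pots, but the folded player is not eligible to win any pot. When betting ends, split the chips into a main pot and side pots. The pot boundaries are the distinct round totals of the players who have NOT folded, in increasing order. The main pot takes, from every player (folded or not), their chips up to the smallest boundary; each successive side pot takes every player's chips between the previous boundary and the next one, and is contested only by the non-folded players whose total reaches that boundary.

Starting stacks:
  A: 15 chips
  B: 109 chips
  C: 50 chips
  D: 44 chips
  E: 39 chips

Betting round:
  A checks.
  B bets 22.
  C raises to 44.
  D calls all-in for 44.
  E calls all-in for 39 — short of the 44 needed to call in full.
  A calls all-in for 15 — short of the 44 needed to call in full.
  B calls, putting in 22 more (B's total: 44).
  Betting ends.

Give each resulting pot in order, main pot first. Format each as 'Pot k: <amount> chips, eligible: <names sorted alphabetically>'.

Contributions: A=15, B=44, C=44, D=44, E=39
Pot levels (distinct totals of non-folded players): 15, 39, 44
Layer 1-15: 15 each from A, B, C, D, E = 15*5 = 75 chips; eligible A, B, C, D, E
Layer 16-39: 24 each from B, C, D, E = 24*4 = 96 chips; eligible B, C, D, E
Layer 40-44: 5 each from B, C, D = 5*3 = 15 chips; eligible B, C, D

Pot 1: 75 chips, eligible: A, B, C, D, E
Pot 2: 96 chips, eligible: B, C, D, E
Pot 3: 15 chips, eligible: B, C, D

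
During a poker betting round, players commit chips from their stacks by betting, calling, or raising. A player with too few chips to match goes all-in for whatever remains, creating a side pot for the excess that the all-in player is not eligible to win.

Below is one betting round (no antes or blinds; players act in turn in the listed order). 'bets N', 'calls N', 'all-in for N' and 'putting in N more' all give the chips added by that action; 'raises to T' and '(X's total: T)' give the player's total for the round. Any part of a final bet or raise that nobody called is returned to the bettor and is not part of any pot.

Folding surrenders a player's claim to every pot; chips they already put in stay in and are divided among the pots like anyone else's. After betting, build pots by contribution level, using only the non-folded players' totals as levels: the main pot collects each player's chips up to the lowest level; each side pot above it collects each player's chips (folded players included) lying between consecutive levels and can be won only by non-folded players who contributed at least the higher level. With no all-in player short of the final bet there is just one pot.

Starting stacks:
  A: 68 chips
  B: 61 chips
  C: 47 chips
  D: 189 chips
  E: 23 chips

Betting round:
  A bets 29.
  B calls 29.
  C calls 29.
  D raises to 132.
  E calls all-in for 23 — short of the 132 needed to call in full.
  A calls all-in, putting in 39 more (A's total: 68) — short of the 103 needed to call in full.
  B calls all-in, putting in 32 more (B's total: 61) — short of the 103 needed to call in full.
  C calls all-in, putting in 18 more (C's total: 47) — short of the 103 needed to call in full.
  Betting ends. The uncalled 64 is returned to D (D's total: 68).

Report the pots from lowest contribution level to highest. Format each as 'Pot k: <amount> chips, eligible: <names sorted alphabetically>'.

Pot 1: 115 chips, eligible: A, B, C, D, E
Pot 2: 96 chips, eligible: A, B, C, D
Pot 3: 42 chips, eligible: A, B, D
Pot 4: 14 chips, eligible: A, D

Derivation:
Contributions (after 64 returned to D): A=68, B=61, C=47, D=68, E=23
Pot levels (distinct totals of non-folded players): 23, 47, 61, 68
Layer 1-23: 23 each from A, B, C, D, E = 23*5 = 115 chips; eligible A, B, C, D, E
Layer 24-47: 24 each from A, B, C, D = 24*4 = 96 chips; eligible A, B, C, D
Layer 48-61: 14 each from A, B, D = 14*3 = 42 chips; eligible A, B, D
Layer 62-68: 7 each from A, D = 7*2 = 14 chips; eligible A, D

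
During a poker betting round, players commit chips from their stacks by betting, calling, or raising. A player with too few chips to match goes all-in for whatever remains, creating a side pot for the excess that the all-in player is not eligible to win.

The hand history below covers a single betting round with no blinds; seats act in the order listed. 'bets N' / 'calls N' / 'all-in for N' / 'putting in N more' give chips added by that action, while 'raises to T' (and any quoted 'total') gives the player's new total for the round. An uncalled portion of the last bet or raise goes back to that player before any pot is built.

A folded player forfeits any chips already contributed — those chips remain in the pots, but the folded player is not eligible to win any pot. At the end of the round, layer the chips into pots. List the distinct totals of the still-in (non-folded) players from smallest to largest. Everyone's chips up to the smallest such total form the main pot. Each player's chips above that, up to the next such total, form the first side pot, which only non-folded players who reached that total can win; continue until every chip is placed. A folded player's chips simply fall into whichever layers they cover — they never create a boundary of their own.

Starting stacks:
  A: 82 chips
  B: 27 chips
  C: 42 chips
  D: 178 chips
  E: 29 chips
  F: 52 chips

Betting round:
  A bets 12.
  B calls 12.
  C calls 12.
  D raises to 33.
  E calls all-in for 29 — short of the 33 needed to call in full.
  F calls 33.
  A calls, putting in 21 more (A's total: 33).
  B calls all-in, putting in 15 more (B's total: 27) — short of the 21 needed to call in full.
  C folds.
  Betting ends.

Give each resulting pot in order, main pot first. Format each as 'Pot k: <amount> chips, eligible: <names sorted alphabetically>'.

Pot 1: 147 chips, eligible: A, B, D, E, F
Pot 2: 8 chips, eligible: A, D, E, F
Pot 3: 12 chips, eligible: A, D, F

Derivation:
Contributions: A=33, B=27, C=12, D=33, E=29, F=33
Folded: C
Pot levels (distinct totals of non-folded players): 27, 29, 33
Layer 1-27: A 27 + B 27 + C 12 + D 27 + E 27 + F 27 = 147 chips; eligible A, B, D, E, F
Layer 28-29: 2 each from A, D, E, F = 2*4 = 8 chips; eligible A, D, E, F
Layer 30-33: 4 each from A, D, F = 4*3 = 12 chips; eligible A, D, F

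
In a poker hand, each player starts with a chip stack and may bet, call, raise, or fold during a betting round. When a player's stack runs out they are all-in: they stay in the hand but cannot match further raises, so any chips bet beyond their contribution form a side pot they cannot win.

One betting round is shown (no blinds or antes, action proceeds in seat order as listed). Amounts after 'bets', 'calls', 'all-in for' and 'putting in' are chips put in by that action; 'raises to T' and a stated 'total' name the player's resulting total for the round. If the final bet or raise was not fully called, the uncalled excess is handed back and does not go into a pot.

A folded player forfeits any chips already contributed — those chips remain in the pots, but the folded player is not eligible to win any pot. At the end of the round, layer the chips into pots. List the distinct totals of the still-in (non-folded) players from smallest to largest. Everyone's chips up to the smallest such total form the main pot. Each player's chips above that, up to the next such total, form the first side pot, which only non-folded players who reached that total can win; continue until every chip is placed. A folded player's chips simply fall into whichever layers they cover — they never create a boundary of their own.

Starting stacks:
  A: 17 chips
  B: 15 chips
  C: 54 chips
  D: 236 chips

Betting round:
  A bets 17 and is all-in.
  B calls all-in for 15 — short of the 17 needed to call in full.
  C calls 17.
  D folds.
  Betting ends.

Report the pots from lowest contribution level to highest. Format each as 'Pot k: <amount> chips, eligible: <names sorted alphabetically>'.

Pot 1: 45 chips, eligible: A, B, C
Pot 2: 4 chips, eligible: A, C

Derivation:
Contributions: A=17, B=15, C=17
Folded: D
Pot levels (distinct totals of non-folded players): 15, 17
Layer 1-15: 15 each from A, B, C = 15*3 = 45 chips; eligible A, B, C
Layer 16-17: 2 each from A, C = 2*2 = 4 chips; eligible A, C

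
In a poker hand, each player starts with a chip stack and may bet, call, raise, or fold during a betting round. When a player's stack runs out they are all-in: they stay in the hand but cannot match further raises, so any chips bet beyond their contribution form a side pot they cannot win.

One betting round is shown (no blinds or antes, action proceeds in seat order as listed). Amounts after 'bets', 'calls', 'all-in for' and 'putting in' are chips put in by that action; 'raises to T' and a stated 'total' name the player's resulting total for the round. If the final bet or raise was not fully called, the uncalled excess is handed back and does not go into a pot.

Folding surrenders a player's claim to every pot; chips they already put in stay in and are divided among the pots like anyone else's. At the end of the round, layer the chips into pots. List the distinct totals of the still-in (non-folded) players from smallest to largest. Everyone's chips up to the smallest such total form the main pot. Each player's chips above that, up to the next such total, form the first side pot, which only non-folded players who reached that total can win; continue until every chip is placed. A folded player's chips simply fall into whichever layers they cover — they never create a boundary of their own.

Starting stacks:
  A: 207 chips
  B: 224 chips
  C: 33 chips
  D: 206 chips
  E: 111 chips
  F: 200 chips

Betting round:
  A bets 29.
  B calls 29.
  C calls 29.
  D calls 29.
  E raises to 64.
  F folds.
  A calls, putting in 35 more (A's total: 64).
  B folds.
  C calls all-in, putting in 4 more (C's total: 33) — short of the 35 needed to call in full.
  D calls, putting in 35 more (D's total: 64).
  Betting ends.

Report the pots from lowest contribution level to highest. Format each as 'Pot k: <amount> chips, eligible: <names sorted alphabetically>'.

Contributions: A=64, B=29, C=33, D=64, E=64
Folded: B, F
Pot levels (distinct totals of non-folded players): 33, 64
Layer 1-33: A 33 + B 29 + C 33 + D 33 + E 33 = 161 chips; eligible A, C, D, E
Layer 34-64: 31 each from A, D, E = 31*3 = 93 chips; eligible A, D, E

Pot 1: 161 chips, eligible: A, C, D, E
Pot 2: 93 chips, eligible: A, D, E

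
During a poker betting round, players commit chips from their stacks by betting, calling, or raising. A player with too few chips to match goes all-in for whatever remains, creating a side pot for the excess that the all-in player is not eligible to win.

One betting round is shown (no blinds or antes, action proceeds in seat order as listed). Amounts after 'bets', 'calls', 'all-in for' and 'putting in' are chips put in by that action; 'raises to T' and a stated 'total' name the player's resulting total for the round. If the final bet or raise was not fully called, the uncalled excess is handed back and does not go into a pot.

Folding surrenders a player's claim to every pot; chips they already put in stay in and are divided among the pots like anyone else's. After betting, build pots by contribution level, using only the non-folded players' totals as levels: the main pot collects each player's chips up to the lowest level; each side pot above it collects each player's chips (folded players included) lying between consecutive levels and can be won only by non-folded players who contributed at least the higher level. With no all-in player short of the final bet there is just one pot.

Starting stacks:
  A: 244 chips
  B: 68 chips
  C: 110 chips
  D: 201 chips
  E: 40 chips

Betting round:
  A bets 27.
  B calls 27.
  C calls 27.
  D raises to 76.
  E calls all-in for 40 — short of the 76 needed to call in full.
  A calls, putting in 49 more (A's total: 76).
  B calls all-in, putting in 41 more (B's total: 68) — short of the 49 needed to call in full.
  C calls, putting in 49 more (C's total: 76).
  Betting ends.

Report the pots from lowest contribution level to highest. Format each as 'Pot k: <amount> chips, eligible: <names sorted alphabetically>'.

Contributions: A=76, B=68, C=76, D=76, E=40
Pot levels (distinct totals of non-folded players): 40, 68, 76
Layer 1-40: 40 each from A, B, C, D, E = 40*5 = 200 chips; eligible A, B, C, D, E
Layer 41-68: 28 each from A, B, C, D = 28*4 = 112 chips; eligible A, B, C, D
Layer 69-76: 8 each from A, C, D = 8*3 = 24 chips; eligible A, C, D

Pot 1: 200 chips, eligible: A, B, C, D, E
Pot 2: 112 chips, eligible: A, B, C, D
Pot 3: 24 chips, eligible: A, C, D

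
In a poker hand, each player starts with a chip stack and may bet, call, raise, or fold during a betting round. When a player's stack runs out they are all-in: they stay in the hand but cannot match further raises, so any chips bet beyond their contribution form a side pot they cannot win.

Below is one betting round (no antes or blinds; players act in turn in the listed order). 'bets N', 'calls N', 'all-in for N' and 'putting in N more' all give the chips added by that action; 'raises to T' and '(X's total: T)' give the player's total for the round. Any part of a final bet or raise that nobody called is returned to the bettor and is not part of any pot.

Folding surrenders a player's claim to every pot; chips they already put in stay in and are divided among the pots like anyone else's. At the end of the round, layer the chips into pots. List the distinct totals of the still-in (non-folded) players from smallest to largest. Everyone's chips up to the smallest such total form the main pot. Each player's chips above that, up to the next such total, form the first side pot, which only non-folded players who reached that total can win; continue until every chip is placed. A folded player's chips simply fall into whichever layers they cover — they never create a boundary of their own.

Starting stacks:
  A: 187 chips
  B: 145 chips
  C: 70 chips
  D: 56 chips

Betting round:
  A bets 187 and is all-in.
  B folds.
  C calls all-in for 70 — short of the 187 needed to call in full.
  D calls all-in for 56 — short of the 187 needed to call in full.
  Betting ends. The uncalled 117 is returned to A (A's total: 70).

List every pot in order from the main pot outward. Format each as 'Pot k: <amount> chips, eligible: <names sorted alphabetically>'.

Contributions (after 117 returned to A): A=70, C=70, D=56
Folded: B
Pot levels (distinct totals of non-folded players): 56, 70
Layer 1-56: 56 each from A, C, D = 56*3 = 168 chips; eligible A, C, D
Layer 57-70: 14 each from A, C = 14*2 = 28 chips; eligible A, C

Pot 1: 168 chips, eligible: A, C, D
Pot 2: 28 chips, eligible: A, C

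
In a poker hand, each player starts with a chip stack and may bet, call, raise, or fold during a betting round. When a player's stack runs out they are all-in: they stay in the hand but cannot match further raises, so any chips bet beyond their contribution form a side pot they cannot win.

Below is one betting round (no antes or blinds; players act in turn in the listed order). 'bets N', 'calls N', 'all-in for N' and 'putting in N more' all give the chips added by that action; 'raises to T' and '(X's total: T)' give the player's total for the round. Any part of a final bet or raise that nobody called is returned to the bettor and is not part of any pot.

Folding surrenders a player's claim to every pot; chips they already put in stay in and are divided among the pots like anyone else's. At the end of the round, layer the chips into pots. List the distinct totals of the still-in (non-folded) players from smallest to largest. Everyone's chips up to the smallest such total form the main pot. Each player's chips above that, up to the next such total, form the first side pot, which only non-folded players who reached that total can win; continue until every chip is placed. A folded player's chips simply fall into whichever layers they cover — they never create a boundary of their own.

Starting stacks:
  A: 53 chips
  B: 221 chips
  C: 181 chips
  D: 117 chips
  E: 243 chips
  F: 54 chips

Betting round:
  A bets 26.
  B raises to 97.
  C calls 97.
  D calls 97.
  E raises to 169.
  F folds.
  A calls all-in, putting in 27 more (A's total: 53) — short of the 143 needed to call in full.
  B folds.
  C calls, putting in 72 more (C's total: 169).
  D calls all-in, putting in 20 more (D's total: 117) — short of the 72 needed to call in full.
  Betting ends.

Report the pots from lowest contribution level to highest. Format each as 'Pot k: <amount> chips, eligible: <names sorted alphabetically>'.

Pot 1: 265 chips, eligible: A, C, D, E
Pot 2: 236 chips, eligible: C, D, E
Pot 3: 104 chips, eligible: C, E

Derivation:
Contributions: A=53, B=97, C=169, D=117, E=169
Folded: B, F
Pot levels (distinct totals of non-folded players): 53, 117, 169
Layer 1-53: 53 each from A, B, C, D, E = 53*5 = 265 chips; eligible A, C, D, E
Layer 54-117: B 44 + C 64 + D 64 + E 64 = 236 chips; eligible C, D, E
Layer 118-169: 52 each from C, E = 52*2 = 104 chips; eligible C, E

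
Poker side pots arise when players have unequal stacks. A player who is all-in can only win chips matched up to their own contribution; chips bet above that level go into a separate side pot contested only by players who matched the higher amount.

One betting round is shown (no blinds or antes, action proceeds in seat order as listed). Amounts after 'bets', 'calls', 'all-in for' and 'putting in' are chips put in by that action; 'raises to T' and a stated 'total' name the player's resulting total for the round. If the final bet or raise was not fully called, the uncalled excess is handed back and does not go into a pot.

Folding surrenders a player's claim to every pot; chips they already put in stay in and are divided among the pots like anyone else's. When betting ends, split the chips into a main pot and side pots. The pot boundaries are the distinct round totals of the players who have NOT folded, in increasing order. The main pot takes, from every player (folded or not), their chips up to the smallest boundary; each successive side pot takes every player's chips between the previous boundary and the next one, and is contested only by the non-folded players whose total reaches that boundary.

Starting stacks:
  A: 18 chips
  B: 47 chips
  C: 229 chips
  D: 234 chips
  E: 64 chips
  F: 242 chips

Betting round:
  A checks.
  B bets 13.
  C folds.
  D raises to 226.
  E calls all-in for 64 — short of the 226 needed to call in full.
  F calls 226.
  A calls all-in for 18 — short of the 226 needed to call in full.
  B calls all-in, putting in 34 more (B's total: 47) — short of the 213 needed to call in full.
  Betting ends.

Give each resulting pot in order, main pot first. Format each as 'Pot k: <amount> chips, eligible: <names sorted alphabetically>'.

Pot 1: 90 chips, eligible: A, B, D, E, F
Pot 2: 116 chips, eligible: B, D, E, F
Pot 3: 51 chips, eligible: D, E, F
Pot 4: 324 chips, eligible: D, F

Derivation:
Contributions: A=18, B=47, D=226, E=64, F=226
Folded: C
Pot levels (distinct totals of non-folded players): 18, 47, 64, 226
Layer 1-18: 18 each from A, B, D, E, F = 18*5 = 90 chips; eligible A, B, D, E, F
Layer 19-47: 29 each from B, D, E, F = 29*4 = 116 chips; eligible B, D, E, F
Layer 48-64: 17 each from D, E, F = 17*3 = 51 chips; eligible D, E, F
Layer 65-226: 162 each from D, F = 162*2 = 324 chips; eligible D, F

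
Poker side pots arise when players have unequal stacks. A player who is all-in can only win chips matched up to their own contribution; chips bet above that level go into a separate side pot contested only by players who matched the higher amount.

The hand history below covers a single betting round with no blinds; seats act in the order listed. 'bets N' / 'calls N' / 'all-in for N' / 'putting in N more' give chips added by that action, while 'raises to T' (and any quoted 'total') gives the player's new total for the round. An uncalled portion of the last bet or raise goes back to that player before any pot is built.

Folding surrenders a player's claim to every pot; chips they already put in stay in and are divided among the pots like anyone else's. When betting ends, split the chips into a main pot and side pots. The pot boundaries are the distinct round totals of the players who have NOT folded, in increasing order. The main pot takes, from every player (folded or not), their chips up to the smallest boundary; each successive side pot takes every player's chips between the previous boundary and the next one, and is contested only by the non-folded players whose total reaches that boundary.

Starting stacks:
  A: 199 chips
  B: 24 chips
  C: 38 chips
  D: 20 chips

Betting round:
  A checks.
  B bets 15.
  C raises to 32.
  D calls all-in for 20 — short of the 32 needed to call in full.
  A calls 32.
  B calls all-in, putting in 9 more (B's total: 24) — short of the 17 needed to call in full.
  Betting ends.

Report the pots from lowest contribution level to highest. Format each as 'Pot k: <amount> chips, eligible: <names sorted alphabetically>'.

Pot 1: 80 chips, eligible: A, B, C, D
Pot 2: 12 chips, eligible: A, B, C
Pot 3: 16 chips, eligible: A, C

Derivation:
Contributions: A=32, B=24, C=32, D=20
Pot levels (distinct totals of non-folded players): 20, 24, 32
Layer 1-20: 20 each from A, B, C, D = 20*4 = 80 chips; eligible A, B, C, D
Layer 21-24: 4 each from A, B, C = 4*3 = 12 chips; eligible A, B, C
Layer 25-32: 8 each from A, C = 8*2 = 16 chips; eligible A, C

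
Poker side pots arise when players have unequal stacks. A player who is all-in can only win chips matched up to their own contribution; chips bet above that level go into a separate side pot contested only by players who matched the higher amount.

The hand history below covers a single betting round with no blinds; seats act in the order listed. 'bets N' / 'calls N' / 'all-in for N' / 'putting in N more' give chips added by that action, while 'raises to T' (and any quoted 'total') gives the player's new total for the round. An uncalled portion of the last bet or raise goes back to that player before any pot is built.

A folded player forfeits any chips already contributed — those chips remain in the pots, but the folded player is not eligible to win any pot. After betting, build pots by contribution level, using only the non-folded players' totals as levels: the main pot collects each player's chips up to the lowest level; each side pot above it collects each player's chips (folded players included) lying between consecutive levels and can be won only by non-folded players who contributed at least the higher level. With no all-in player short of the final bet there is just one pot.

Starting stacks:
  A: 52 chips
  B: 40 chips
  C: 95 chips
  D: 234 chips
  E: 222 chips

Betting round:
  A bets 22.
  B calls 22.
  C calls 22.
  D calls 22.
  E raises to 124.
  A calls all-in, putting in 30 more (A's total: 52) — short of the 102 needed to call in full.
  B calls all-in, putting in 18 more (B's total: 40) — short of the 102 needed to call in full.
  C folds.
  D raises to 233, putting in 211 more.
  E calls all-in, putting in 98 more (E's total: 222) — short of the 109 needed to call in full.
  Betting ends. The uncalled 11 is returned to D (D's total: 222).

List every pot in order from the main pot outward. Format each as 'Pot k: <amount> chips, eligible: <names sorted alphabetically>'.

Contributions (after 11 returned to D): A=52, B=40, C=22, D=222, E=222
Folded: C
Pot levels (distinct totals of non-folded players): 40, 52, 222
Layer 1-40: A 40 + B 40 + C 22 + D 40 + E 40 = 182 chips; eligible A, B, D, E
Layer 41-52: 12 each from A, D, E = 12*3 = 36 chips; eligible A, D, E
Layer 53-222: 170 each from D, E = 170*2 = 340 chips; eligible D, E

Pot 1: 182 chips, eligible: A, B, D, E
Pot 2: 36 chips, eligible: A, D, E
Pot 3: 340 chips, eligible: D, E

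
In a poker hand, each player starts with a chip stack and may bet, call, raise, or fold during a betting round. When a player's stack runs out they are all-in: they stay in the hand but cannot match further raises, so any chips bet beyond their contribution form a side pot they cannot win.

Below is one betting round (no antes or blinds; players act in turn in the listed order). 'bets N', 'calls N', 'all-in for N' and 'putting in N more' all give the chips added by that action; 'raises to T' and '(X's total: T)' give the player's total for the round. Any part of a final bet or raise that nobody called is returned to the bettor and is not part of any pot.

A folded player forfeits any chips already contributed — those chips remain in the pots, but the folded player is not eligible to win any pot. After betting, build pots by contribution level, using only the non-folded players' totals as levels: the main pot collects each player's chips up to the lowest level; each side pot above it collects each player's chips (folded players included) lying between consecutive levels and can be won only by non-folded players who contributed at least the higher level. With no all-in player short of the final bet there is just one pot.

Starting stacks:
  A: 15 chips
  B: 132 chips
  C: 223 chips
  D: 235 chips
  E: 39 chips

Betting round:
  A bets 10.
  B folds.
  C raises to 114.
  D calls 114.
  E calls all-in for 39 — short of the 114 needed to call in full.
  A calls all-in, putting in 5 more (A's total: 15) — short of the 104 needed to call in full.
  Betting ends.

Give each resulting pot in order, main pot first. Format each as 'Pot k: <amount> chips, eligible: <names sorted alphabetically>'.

Contributions: A=15, C=114, D=114, E=39
Folded: B
Pot levels (distinct totals of non-folded players): 15, 39, 114
Layer 1-15: 15 each from A, C, D, E = 15*4 = 60 chips; eligible A, C, D, E
Layer 16-39: 24 each from C, D, E = 24*3 = 72 chips; eligible C, D, E
Layer 40-114: 75 each from C, D = 75*2 = 150 chips; eligible C, D

Pot 1: 60 chips, eligible: A, C, D, E
Pot 2: 72 chips, eligible: C, D, E
Pot 3: 150 chips, eligible: C, D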